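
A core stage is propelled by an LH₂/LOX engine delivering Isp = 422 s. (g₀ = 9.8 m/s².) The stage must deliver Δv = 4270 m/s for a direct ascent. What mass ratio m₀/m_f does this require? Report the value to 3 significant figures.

v_e = Isp · g₀ = 422 × 9.8 = 4135.6 m/s.
m₀/m_f = exp(Δv / v_e) = exp(4270 / 4135.6) = exp(1.0325) = 2.8081.

mass ratio ≈ 2.81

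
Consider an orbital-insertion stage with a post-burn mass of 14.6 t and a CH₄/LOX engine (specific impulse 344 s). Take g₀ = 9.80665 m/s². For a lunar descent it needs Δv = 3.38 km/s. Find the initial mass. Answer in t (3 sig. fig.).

v_e = Isp · g₀ = 344 × 9.80665 = 3373.5 m/s.
From the ideal rocket equation, m₀/m_f = exp(Δv / v_e) = exp(3380 / 3373.5) = exp(1.0019) = 2.7235.
m₀ = m_f × 2.7235 = 14.6 × 2.7235 = 39.7631 t.

initial mass ≈ 39.8 t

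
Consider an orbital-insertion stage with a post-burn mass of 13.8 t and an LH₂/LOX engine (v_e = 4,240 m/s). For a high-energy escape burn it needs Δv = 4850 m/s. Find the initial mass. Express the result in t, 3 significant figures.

Rocket equation: m₀/m_f = exp(Δv / v_e) = exp(4850 / 4240.0) = exp(1.1439) = 3.1389.
m₀ = m_f × 3.1389 = 13.8 × 3.1389 = 43.3168 t.

initial mass ≈ 43.3 t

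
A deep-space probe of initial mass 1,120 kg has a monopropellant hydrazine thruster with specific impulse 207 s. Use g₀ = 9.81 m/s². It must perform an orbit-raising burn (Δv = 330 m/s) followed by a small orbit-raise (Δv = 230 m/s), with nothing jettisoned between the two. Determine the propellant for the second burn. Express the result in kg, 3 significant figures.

propellant for the second burn ≈ 102 kg

v_e = Isp · g₀ = 207 × 9.81 = 2030.7 m/s.
After the first burn: m = 1120 × exp(−330/2030.7) = 1120 × 0.85001 = 952.011 kg.
After the second burn: m = 952.011 × exp(−230/2030.7) = 952.011 × 0.89292 = 850.07 kg.
Second-burn propellant = 952.011 − 850.07 = 101.941 kg.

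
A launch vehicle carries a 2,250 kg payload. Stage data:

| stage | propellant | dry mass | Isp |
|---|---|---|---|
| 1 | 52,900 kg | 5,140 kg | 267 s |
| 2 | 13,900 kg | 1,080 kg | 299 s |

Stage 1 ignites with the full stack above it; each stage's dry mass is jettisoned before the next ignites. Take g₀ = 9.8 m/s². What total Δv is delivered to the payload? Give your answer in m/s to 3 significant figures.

Δv ≈ 7990 m/s

Ignition mass of stage 1 = 52,900+5,140 + 13,900+1,080 + 2,250 = 75,270 kg.
Stage 1: m₀ = 75,270 kg, m_f = 75,270 − 52,900 = 22,370 kg; Δv = 267×9.8×ln(3.365) = 2616.6×1.2134 ≈ 3175 m/s.
Stage 2: m₀ = 17,230 kg, m_f = 17,230 − 13,900 = 3,330 kg; Δv = 299×9.8×ln(5.174) = 2930.2×1.6437 ≈ 4816 m/s.
Total Δv = 3175 + 4816 = 7991 m/s.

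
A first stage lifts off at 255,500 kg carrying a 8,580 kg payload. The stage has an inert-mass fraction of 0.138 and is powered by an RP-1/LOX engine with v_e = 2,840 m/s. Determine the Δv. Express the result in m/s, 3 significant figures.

Δv ≈ 5080 m/s

Stage wet mass = m₀ − payload = 255,500 − 8,580 = 246,920 kg.
Stage dry mass = ε × stage wet mass = 0.138 × 246,920 = 34,075 kg.
Burnout mass m_f = stage dry + payload = 34,075 + 8,580 = 42,655 kg.
From the ideal rocket equation, Δv = v_e · ln(255,500/42,655) = 2840.0 × ln(5.99) = 2840.0 × 1.7901 ≈ 5084 m/s.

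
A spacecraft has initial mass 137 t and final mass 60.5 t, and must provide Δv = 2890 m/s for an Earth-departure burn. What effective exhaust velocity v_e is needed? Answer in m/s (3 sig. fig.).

ln(m₀/m_f) = ln(137000/60500) = ln(2.264) = 0.8173.
v_e = Δv / ln(m₀/m_f) = 2890 / 0.8173 = 3535.9 m/s.

v_e ≈ 3540 m/s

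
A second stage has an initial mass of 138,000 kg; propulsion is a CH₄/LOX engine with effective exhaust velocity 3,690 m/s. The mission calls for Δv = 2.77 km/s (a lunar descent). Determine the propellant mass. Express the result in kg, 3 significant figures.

m₀/m_f = exp(Δv / v_e) = exp(2770 / 3690.0) = exp(0.7507) = 2.1184.
m_f = 138,000 / 2.1184 = 65,143.5 kg, so propellant = m₀ − m_f = 138,000 − 65,143.5 = 72,856.5 kg.

propellant mass ≈ 72900 kg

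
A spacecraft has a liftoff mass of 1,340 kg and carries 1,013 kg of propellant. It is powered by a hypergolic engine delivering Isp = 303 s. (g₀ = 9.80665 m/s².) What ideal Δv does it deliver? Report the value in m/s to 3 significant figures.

Δv ≈ 4190 m/s

v_e = Isp · g₀ = 303 × 9.80665 = 2971.4 m/s.
m_f = m₀ − m_prop = 1,340 − 1,013 = 327 kg.
Δv = v_e · ln(m₀/m_f) = 2971.4 × ln(4.098) = 2971.4 × 1.4105 ≈ 4191.1 m/s.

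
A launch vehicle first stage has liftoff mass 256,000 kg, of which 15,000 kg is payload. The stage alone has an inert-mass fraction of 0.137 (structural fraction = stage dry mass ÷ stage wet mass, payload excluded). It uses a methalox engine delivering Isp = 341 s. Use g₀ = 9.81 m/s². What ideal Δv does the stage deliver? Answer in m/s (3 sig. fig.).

Δv ≈ 5600 m/s

Stage wet mass = m₀ − payload = 256,000 − 15,000 = 241,000 kg.
Stage dry mass = ε × stage wet mass = 0.137 × 241,000 = 33,017 kg.
Burnout mass m_f = stage dry + payload = 33,017 + 15,000 = 48,017 kg.
v_e = Isp · g₀ = 341 × 9.81 = 3345.2 m/s.
By the Tsiolkovsky rocket equation, Δv = v_e · ln(256,000/48,017) = 3345.2 × ln(5.331) = 3345.2 × 1.6736 ≈ 5599 m/s.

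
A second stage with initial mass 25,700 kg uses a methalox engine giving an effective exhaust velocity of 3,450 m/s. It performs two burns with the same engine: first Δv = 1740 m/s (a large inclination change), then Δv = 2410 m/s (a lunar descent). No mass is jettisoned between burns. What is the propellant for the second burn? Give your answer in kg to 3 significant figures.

After the first burn: m = 25700 × exp(−1740/3450.0) = 25700 × 0.60390 = 15,520.2 kg.
After the second burn: m = 15,520.2 × exp(−2410/3450.0) = 15,520.2 × 0.49731 = 7,718.35 kg.
Second-burn propellant = 15,520.2 − 7,718.35 = 7,801.85 kg.

propellant for the second burn ≈ 7800 kg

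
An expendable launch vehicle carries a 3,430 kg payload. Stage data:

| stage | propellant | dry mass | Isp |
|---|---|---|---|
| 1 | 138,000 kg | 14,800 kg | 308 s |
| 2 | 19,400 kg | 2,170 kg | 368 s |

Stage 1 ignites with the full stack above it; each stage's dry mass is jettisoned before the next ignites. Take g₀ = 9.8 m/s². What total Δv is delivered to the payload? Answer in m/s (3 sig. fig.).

Ignition mass of stage 1 = 138,000+14,800 + 19,400+2,170 + 3,430 = 177,800 kg.
Stage 1: m₀ = 177,800 kg, m_f = 177,800 − 138,000 = 39,800 kg; Δv = 308×9.8×ln(4.467) = 3018.4×1.4968 ≈ 4518 m/s.
Stage 2: m₀ = 25,000 kg, m_f = 25,000 − 19,400 = 5,600 kg; Δv = 368×9.8×ln(4.464) = 3606.4×1.4961 ≈ 5396 m/s.
Total Δv = 4518 + 5396 = 9914 m/s.

Δv ≈ 9910 m/s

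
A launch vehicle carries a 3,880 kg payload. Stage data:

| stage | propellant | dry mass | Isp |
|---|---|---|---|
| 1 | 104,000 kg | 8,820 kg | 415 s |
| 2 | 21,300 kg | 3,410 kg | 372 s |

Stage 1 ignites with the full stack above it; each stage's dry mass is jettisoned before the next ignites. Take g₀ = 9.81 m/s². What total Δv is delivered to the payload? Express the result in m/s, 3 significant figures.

Δv ≈ 10400 m/s

Ignition mass of stage 1 = 104,000+8,820 + 21,300+3,410 + 3,880 = 141,410 kg.
Stage 1: m₀ = 141,410 kg, m_f = 141,410 − 104,000 = 37,410 kg; Δv = 415×9.81×ln(3.78) = 4071.2×1.3297 ≈ 5414 m/s.
Stage 2: m₀ = 28,590 kg, m_f = 28,590 − 21,300 = 7,290 kg; Δv = 372×9.81×ln(3.922) = 3649.3×1.3666 ≈ 4987 m/s.
Total Δv = 5414 + 4987 = 10401 m/s.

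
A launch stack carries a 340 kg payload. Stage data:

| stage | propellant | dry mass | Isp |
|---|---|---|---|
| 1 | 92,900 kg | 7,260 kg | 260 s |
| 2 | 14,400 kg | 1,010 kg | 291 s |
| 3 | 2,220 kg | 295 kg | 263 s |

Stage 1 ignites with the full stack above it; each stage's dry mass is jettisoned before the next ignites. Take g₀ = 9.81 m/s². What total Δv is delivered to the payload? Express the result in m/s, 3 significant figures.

Δv ≈ 12200 m/s

Ignition mass of stage 1 = 92,900+7,260 + 14,400+1,010 + 2,220+295 + 340 = 118,425 kg.
Stage 1: m₀ = 118,425 kg, m_f = 118,425 − 92,900 = 25,525 kg; Δv = 260×9.81×ln(4.64) = 2550.6×1.5346 ≈ 3914 m/s.
Stage 2: m₀ = 18,265 kg, m_f = 18,265 − 14,400 = 3,865 kg; Δv = 291×9.81×ln(4.726) = 2854.7×1.5530 ≈ 4433 m/s.
Stage 3: m₀ = 2,855 kg, m_f = 2,855 − 2,220 = 635 kg; Δv = 263×9.81×ln(4.496) = 2580.0×1.5032 ≈ 3878 m/s.
Total Δv = 3914 + 4433 + 3878 = 12225 m/s.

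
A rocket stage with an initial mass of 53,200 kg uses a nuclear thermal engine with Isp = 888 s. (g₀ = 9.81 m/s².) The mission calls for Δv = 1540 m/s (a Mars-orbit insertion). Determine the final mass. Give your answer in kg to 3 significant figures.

final mass ≈ 44600 kg

v_e = Isp · g₀ = 888 × 9.81 = 8711.3 m/s.
Using Δv = v_e ln(m₀/m_f): m₀/m_f = exp(Δv / v_e) = exp(1540 / 8711.3) = exp(0.1768) = 1.1934.
m_f = m₀ / 1.1934 = 53,200 / 1.1934 = 44,578.5 kg.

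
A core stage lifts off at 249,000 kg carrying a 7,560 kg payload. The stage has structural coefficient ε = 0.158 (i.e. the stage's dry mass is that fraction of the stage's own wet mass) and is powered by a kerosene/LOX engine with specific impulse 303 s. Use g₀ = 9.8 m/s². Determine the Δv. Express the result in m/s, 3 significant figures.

Δv ≈ 5030 m/s

Stage wet mass = m₀ − payload = 249,000 − 7,560 = 241,440 kg.
Stage dry mass = ε × stage wet mass = 0.158 × 241,440 = 38,147.5 kg.
Burnout mass m_f = stage dry + payload = 38,147.5 + 7,560 = 45,707.5 kg.
v_e = Isp · g₀ = 303 × 9.8 = 2969.4 m/s.
Rocket equation: Δv = v_e · ln(249,000/45,707.5) = 2969.4 × ln(5.448) = 2969.4 × 1.6952 ≈ 5034 m/s.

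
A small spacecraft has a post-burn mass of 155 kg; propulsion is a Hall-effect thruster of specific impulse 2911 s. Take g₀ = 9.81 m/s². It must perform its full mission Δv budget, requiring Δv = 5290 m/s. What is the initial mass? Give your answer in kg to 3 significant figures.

v_e = Isp · g₀ = 2911 × 9.81 = 28556.9 m/s.
By the Tsiolkovsky rocket equation, m₀/m_f = exp(Δv / v_e) = exp(5290 / 28556.9) = exp(0.1852) = 1.2035.
m₀ = m_f × 1.2035 = 155 × 1.2035 = 186.543 kg.

initial mass ≈ 187 kg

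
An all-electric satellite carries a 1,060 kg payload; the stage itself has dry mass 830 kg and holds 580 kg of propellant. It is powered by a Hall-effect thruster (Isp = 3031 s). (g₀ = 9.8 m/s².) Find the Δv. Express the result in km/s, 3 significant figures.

Δv ≈ 7.95 km/s

v_e = Isp · g₀ = 3031 × 9.8 = 29703.8 m/s.
m₀ = payload + dry + propellant = 1,060 + 830 + 580 = 2,470 kg.
m_f = payload + dry = 1,060 + 830 = 1,890 kg.
From the ideal rocket equation, Δv = v_e · ln(m₀/m_f) = 29703.8 × ln(1.307) = 29703.8 × 0.2676 ≈ 7950.0 m/s.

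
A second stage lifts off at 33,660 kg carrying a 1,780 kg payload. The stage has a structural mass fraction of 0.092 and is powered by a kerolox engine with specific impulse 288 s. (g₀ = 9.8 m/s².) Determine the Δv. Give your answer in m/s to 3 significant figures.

Stage wet mass = m₀ − payload = 33,660 − 1,780 = 31,880 kg.
Stage dry mass = ε × stage wet mass = 0.092 × 31,880 = 2,932.96 kg.
Burnout mass m_f = stage dry + payload = 2,932.96 + 1,780 = 4,712.96 kg.
v_e = Isp · g₀ = 288 × 9.8 = 2822.4 m/s.
Rocket equation: Δv = v_e · ln(33,660/4,712.96) = 2822.4 × ln(7.142) = 2822.4 × 1.9660 ≈ 5549 m/s.

Δv ≈ 5550 m/s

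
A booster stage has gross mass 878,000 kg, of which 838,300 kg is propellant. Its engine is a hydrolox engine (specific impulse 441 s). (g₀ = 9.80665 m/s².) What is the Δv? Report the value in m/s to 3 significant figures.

v_e = Isp · g₀ = 441 × 9.80665 = 4324.7 m/s.
m_f = m₀ − m_prop = 878,000 − 838,300 = 39,700 kg.
By the Tsiolkovsky rocket equation, Δv = v_e · ln(m₀/m_f) = 4324.7 × ln(22.12) = 4324.7 × 3.0963 ≈ 13390.6 m/s.

Δv ≈ 13400 m/s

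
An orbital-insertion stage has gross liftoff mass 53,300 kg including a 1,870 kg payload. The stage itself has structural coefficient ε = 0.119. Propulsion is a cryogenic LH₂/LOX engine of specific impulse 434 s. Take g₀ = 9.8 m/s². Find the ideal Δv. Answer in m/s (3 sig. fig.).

Stage wet mass = m₀ − payload = 53,300 − 1,870 = 51,430 kg.
Stage dry mass = ε × stage wet mass = 0.119 × 51,430 = 6,120.17 kg.
Burnout mass m_f = stage dry + payload = 6,120.17 + 1,870 = 7,990.17 kg.
v_e = Isp · g₀ = 434 × 9.8 = 4253.2 m/s.
Using Δv = v_e ln(m₀/m_f): Δv = v_e · ln(53,300/7,990.17) = 4253.2 × ln(6.671) = 4253.2 × 1.8977 ≈ 8071 m/s.

Δv ≈ 8070 m/s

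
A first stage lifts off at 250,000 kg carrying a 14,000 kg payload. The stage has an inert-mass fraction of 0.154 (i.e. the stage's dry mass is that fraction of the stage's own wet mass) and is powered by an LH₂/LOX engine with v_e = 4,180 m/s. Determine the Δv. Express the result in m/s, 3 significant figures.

Stage wet mass = m₀ − payload = 250,000 − 14,000 = 236,000 kg.
Stage dry mass = ε × stage wet mass = 0.154 × 236,000 = 36,344 kg.
Burnout mass m_f = stage dry + payload = 36,344 + 14,000 = 50,344 kg.
Rocket equation: Δv = v_e · ln(250,000/50,344) = 4180.0 × ln(4.966) = 4180.0 × 1.6026 ≈ 6699 m/s.

Δv ≈ 6700 m/s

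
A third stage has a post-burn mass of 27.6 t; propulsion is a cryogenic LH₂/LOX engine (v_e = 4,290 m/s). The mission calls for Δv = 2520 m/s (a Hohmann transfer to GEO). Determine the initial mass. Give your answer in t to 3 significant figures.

initial mass ≈ 49.7 t

By the Tsiolkovsky rocket equation, m₀/m_f = exp(Δv / v_e) = exp(2520 / 4290.0) = exp(0.5874) = 1.7993.
m₀ = m_f × 1.7993 = 27.6 × 1.7993 = 49.6607 t.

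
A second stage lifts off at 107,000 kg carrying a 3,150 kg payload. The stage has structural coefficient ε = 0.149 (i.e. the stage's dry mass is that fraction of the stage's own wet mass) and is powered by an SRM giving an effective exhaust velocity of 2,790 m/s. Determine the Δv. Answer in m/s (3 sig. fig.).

Δv ≈ 4880 m/s

Stage wet mass = m₀ − payload = 107,000 − 3,150 = 103,850 kg.
Stage dry mass = ε × stage wet mass = 0.149 × 103,850 = 15,473.7 kg.
Burnout mass m_f = stage dry + payload = 15,473.7 + 3,150 = 18,623.7 kg.
Rocket equation: Δv = v_e · ln(107,000/18,623.7) = 2790.0 × ln(5.745) = 2790.0 × 1.7484 ≈ 4878 m/s.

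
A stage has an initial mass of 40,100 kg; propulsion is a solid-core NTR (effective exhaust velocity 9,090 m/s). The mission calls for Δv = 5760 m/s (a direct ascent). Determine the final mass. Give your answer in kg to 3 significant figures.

m₀/m_f = exp(Δv / v_e) = exp(5760 / 9090.0) = exp(0.6337) = 1.8845.
m_f = m₀ / 1.8845 = 40,100 / 1.8845 = 21,278.9 kg.

final mass ≈ 21300 kg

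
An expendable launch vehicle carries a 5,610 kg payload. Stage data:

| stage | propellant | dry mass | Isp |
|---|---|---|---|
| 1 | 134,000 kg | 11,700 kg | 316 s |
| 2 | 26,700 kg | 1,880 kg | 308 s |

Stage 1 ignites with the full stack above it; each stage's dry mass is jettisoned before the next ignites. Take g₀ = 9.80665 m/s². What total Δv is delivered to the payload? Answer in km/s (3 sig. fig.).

Ignition mass of stage 1 = 134,000+11,700 + 26,700+1,880 + 5,610 = 179,890 kg.
Stage 1: m₀ = 179,890 kg, m_f = 179,890 − 134,000 = 45,890 kg; Δv = 316×9.80665×ln(3.92) = 3098.9×1.3661 ≈ 4233 m/s.
Stage 2: m₀ = 34,190 kg, m_f = 34,190 − 26,700 = 7,490 kg; Δv = 308×9.80665×ln(4.565) = 3020.4×1.5184 ≈ 4586 m/s.
Total Δv = 4233 + 4586 = 8819 m/s.

Δv ≈ 8.82 km/s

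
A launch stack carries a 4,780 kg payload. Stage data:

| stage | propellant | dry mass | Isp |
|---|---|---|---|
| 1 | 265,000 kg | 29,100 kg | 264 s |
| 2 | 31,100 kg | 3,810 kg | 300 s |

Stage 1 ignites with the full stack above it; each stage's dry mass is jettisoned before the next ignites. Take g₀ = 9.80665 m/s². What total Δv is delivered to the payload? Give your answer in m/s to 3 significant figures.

Ignition mass of stage 1 = 265,000+29,100 + 31,100+3,810 + 4,780 = 333,790 kg.
Stage 1: m₀ = 333,790 kg, m_f = 333,790 − 265,000 = 68,790 kg; Δv = 264×9.80665×ln(4.852) = 2589.0×1.5795 ≈ 4089 m/s.
Stage 2: m₀ = 39,690 kg, m_f = 39,690 − 31,100 = 8,590 kg; Δv = 300×9.80665×ln(4.62) = 2942.0×1.5305 ≈ 4503 m/s.
Total Δv = 4089 + 4503 = 8592 m/s.

Δv ≈ 8590 m/s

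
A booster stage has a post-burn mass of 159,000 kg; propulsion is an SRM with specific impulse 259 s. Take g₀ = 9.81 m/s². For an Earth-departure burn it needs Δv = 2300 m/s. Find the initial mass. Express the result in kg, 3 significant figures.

initial mass ≈ 393000 kg

v_e = Isp · g₀ = 259 × 9.81 = 2540.8 m/s.
m₀/m_f = exp(Δv / v_e) = exp(2300 / 2540.8) = exp(0.9052) = 2.4725.
m₀ = m_f × 2.4725 = 159,000 × 2.4725 = 393,128 kg.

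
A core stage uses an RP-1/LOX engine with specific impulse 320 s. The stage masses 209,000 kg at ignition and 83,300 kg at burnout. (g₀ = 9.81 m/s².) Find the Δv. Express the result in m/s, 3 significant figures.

Δv ≈ 2890 m/s

v_e = Isp · g₀ = 320 × 9.81 = 3139.2 m/s.
Rocket equation: Δv = v_e · ln(m₀/m_f) = 3139.2 × ln(2.509) = 3139.2 × 0.9199 ≈ 2887.7 m/s.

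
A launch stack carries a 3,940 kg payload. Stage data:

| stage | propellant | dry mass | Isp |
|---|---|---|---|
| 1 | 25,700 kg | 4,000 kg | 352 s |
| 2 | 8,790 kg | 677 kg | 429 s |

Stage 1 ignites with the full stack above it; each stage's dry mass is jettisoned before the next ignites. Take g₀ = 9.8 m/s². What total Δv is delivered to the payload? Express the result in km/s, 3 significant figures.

Ignition mass of stage 1 = 25,700+4,000 + 8,790+677 + 3,940 = 43,107 kg.
Stage 1: m₀ = 43,107 kg, m_f = 43,107 − 25,700 = 17,407 kg; Δv = 352×9.8×ln(2.476) = 3449.6×0.9068 ≈ 3128 m/s.
Stage 2: m₀ = 13,407 kg, m_f = 13,407 − 8,790 = 4,617 kg; Δv = 429×9.8×ln(2.904) = 4204.2×1.0660 ≈ 4482 m/s.
Total Δv = 3128 + 4482 = 7610 m/s.

Δv ≈ 7.61 km/s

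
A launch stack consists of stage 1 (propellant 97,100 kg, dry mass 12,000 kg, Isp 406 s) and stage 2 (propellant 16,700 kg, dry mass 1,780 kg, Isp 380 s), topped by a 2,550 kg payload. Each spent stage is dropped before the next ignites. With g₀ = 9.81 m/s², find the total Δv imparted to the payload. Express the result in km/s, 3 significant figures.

Ignition mass of stage 1 = 97,100+12,000 + 16,700+1,780 + 2,550 = 130,130 kg.
Stage 1: m₀ = 130,130 kg, m_f = 130,130 − 97,100 = 33,030 kg; Δv = 406×9.81×ln(3.94) = 3982.9×1.3711 ≈ 5461 m/s.
Stage 2: m₀ = 21,030 kg, m_f = 21,030 − 16,700 = 4,330 kg; Δv = 380×9.81×ln(4.857) = 3727.8×1.5804 ≈ 5891 m/s.
Total Δv = 5461 + 5891 = 11352 m/s.

Δv ≈ 11.4 km/s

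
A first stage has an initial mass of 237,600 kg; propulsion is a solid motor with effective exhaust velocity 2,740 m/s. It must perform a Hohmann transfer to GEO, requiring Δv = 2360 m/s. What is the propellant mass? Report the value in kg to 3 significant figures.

Using Δv = v_e ln(m₀/m_f): m₀/m_f = exp(Δv / v_e) = exp(2360 / 2740.0) = exp(0.8613) = 2.3663.
m_f = 237,600 / 2.3663 = 100,410 kg, so propellant = m₀ − m_f = 237,600 − 100,410 = 137,190 kg.

propellant mass ≈ 137000 kg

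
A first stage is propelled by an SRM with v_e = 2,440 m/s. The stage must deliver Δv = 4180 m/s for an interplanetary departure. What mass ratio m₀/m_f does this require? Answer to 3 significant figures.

mass ratio ≈ 5.55

Rocket equation: m₀/m_f = exp(Δv / v_e) = exp(4180 / 2440.0) = exp(1.7131) = 5.5462.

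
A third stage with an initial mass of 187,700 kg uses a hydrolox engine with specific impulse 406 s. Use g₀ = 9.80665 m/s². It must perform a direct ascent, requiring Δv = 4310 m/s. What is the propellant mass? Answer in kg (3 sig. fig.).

v_e = Isp · g₀ = 406 × 9.80665 = 3981.5 m/s.
Using Δv = v_e ln(m₀/m_f): m₀/m_f = exp(Δv / v_e) = exp(4310 / 3981.5) = exp(1.0825) = 2.9521.
m_f = 187,700 / 2.9521 = 63,581.9 kg, so propellant = m₀ − m_f = 187,700 − 63,581.9 = 124,118.1 kg.

propellant mass ≈ 124000 kg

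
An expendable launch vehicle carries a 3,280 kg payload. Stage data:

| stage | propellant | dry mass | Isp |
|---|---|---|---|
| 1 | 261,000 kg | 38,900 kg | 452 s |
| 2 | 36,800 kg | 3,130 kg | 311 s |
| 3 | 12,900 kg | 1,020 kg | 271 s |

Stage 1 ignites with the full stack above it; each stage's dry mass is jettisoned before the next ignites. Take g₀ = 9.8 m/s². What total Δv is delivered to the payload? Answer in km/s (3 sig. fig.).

Δv ≈ 12.6 km/s

Ignition mass of stage 1 = 261,000+38,900 + 36,800+3,130 + 12,900+1,020 + 3,280 = 357,030 kg.
Stage 1: m₀ = 357,030 kg, m_f = 357,030 − 261,000 = 96,030 kg; Δv = 452×9.8×ln(3.718) = 4429.6×1.3132 ≈ 5817 m/s.
Stage 2: m₀ = 57,130 kg, m_f = 57,130 − 36,800 = 20,330 kg; Δv = 311×9.8×ln(2.81) = 3047.8×1.0332 ≈ 3149 m/s.
Stage 3: m₀ = 17,200 kg, m_f = 17,200 − 12,900 = 4,300 kg; Δv = 271×9.8×ln(4) = 2655.8×1.3863 ≈ 3682 m/s.
Total Δv = 5817 + 3149 + 3682 = 12648 m/s.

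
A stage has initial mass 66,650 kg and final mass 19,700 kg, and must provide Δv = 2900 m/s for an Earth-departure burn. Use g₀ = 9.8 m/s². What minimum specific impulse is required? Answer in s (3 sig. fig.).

ln(m₀/m_f) = ln(66650/19700) = ln(3.383) = 1.2188.
From the ideal rocket equation, v_e = Δv / ln(m₀/m_f) = 2900 / 1.2188 = 2379.3 m/s.
Isp = v_e / g₀ = 2379.3 / 9.8 = 242.8 s.

Isp ≈ 243 s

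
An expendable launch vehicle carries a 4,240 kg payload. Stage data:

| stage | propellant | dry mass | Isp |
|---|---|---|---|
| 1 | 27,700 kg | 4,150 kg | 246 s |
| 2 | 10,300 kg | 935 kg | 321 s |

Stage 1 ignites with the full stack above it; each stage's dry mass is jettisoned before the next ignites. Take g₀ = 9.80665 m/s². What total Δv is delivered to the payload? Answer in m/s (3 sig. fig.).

Δv ≈ 5570 m/s

Ignition mass of stage 1 = 27,700+4,150 + 10,300+935 + 4,240 = 47,325 kg.
Stage 1: m₀ = 47,325 kg, m_f = 47,325 − 27,700 = 19,625 kg; Δv = 246×9.80665×ln(2.411) = 2412.4×0.8802 ≈ 2124 m/s.
Stage 2: m₀ = 15,475 kg, m_f = 15,475 − 10,300 = 5,175 kg; Δv = 321×9.80665×ln(2.99) = 3147.9×1.0954 ≈ 3448 m/s.
Total Δv = 2124 + 3448 = 5572 m/s.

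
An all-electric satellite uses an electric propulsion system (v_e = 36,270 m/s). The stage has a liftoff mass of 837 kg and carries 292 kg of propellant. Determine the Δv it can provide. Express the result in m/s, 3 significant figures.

m_f = m₀ − m_prop = 837 − 292 = 545 kg.
Using Δv = v_e ln(m₀/m_f): Δv = v_e · ln(m₀/m_f) = 36270.0 × ln(1.536) = 36270.0 × 0.4290 ≈ 15561.2 m/s.

Δv ≈ 15600 m/s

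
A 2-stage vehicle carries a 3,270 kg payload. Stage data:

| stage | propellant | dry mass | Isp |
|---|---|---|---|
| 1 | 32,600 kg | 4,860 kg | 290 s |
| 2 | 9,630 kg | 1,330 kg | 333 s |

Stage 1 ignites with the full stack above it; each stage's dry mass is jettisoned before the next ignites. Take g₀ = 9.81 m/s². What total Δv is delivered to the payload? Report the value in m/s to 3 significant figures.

Ignition mass of stage 1 = 32,600+4,860 + 9,630+1,330 + 3,270 = 51,690 kg.
Stage 1: m₀ = 51,690 kg, m_f = 51,690 − 32,600 = 19,090 kg; Δv = 290×9.81×ln(2.708) = 2844.9×0.9961 ≈ 2834 m/s.
Stage 2: m₀ = 14,230 kg, m_f = 14,230 − 9,630 = 4,600 kg; Δv = 333×9.81×ln(3.093) = 3266.7×1.1293 ≈ 3689 m/s.
Total Δv = 2834 + 3689 = 6523 m/s.

Δv ≈ 6520 m/s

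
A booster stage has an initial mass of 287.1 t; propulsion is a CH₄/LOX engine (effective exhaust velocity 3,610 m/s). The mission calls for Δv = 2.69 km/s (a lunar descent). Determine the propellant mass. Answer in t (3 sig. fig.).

propellant mass ≈ 151 t

Rocket equation: m₀/m_f = exp(Δv / v_e) = exp(2690 / 3610.0) = exp(0.7452) = 2.1068.
m_f = 287.1 / 2.1068 = 136.273 t, so propellant = m₀ − m_f = 287.1 − 136.273 = 150.827 t.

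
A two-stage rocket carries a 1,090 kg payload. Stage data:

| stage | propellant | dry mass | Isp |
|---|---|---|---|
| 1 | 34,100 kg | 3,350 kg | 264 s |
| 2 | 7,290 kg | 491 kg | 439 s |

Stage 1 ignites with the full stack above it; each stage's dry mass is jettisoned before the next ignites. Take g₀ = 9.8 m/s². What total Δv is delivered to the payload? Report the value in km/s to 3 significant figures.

Ignition mass of stage 1 = 34,100+3,350 + 7,290+491 + 1,090 = 46,321 kg.
Stage 1: m₀ = 46,321 kg, m_f = 46,321 − 34,100 = 12,221 kg; Δv = 264×9.8×ln(3.79) = 2587.2×1.3324 ≈ 3447 m/s.
Stage 2: m₀ = 8,871 kg, m_f = 8,871 − 7,290 = 1,581 kg; Δv = 439×9.8×ln(5.611) = 4302.2×1.7247 ≈ 7420 m/s.
Total Δv = 3447 + 7420 = 10867 m/s.

Δv ≈ 10.9 km/s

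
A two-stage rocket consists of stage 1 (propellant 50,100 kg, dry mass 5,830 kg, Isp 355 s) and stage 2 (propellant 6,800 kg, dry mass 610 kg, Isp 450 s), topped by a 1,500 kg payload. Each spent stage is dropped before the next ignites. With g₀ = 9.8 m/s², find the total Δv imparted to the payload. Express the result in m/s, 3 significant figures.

Δv ≈ 11500 m/s

Ignition mass of stage 1 = 50,100+5,830 + 6,800+610 + 1,500 = 64,840 kg.
Stage 1: m₀ = 64,840 kg, m_f = 64,840 − 50,100 = 14,740 kg; Δv = 355×9.8×ln(4.399) = 3479.0×1.4814 ≈ 5154 m/s.
Stage 2: m₀ = 8,910 kg, m_f = 8,910 − 6,800 = 2,110 kg; Δv = 450×9.8×ln(4.223) = 4410.0×1.4405 ≈ 6353 m/s.
Total Δv = 5154 + 6353 = 11507 m/s.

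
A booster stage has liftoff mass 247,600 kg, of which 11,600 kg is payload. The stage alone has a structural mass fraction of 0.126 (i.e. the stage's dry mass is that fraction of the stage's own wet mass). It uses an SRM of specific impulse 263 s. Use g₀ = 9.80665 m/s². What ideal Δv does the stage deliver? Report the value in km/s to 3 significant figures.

Stage wet mass = m₀ − payload = 247,600 − 11,600 = 236,000 kg.
Stage dry mass = ε × stage wet mass = 0.126 × 236,000 = 29,736 kg.
Burnout mass m_f = stage dry + payload = 29,736 + 11,600 = 41,336 kg.
v_e = Isp · g₀ = 263 × 9.80665 = 2579.1 m/s.
Δv = v_e · ln(247,600/41,336) = 2579.1 × ln(5.99) = 2579.1 × 1.7901 ≈ 4617 m/s.

Δv ≈ 4.62 km/s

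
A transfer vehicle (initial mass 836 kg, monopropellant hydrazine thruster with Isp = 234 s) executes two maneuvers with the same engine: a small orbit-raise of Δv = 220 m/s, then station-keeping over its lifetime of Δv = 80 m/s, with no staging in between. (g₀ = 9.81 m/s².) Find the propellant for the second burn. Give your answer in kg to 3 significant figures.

propellant for the second burn ≈ 26.0 kg

v_e = Isp · g₀ = 234 × 9.81 = 2295.5 m/s.
After the first burn: m = 836 × exp(−220/2295.5) = 836 × 0.90861 = 759.598 kg.
After the second burn: m = 759.598 × exp(−80/2295.5) = 759.598 × 0.96575 = 733.582 kg.
Second-burn propellant = 759.598 − 733.582 = 26.016 kg.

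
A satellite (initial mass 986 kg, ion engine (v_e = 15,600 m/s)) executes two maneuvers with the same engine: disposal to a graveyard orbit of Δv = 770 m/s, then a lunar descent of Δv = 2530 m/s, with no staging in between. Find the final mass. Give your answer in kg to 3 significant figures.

final mass ≈ 798 kg

After the first burn: m = 986 × exp(−770/15600.0) = 986 × 0.95184 = 938.514 kg.
After the second burn: m = 938.514 × exp(−2530/15600.0) = 938.514 × 0.85029 = 798.009 kg.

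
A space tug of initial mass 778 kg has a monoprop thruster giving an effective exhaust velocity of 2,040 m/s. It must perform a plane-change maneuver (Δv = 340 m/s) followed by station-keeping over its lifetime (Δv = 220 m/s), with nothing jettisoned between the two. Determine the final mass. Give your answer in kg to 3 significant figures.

After the first burn: m = 778 × exp(−340/2040.0) = 778 × 0.84648 = 658.561 kg.
After the second burn: m = 658.561 × exp(−220/2040.0) = 658.561 × 0.89777 = 591.236 kg.

final mass ≈ 591 kg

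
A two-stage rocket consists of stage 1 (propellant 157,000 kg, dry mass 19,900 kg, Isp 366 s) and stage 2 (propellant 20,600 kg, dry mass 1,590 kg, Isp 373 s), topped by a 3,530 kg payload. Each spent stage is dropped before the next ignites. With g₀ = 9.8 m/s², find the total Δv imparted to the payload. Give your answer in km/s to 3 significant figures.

Δv ≈ 11.2 km/s

Ignition mass of stage 1 = 157,000+19,900 + 20,600+1,590 + 3,530 = 202,620 kg.
Stage 1: m₀ = 202,620 kg, m_f = 202,620 − 157,000 = 45,620 kg; Δv = 366×9.8×ln(4.441) = 3586.8×1.4910 ≈ 5348 m/s.
Stage 2: m₀ = 25,720 kg, m_f = 25,720 − 20,600 = 5,120 kg; Δv = 373×9.8×ln(5.023) = 3655.4×1.6141 ≈ 5900 m/s.
Total Δv = 5348 + 5900 = 11248 m/s.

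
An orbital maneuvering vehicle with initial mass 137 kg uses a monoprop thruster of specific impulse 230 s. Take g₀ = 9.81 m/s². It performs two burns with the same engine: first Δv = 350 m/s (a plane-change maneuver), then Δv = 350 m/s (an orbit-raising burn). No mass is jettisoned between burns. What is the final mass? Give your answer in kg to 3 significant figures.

v_e = Isp · g₀ = 230 × 9.81 = 2256.3 m/s.
After the first burn: m = 137 × exp(−350/2256.3) = 137 × 0.85631 = 117.314 kg.
After the second burn: m = 117.314 × exp(−350/2256.3) = 117.314 × 0.85631 = 100.457 kg.

final mass ≈ 100 kg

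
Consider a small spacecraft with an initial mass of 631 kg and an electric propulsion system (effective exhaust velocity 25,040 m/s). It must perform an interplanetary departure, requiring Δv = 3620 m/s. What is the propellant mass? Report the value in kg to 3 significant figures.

propellant mass ≈ 84.9 kg

Using Δv = v_e ln(m₀/m_f): m₀/m_f = exp(Δv / v_e) = exp(3620 / 25040.0) = exp(0.1446) = 1.1555.
m_f = 631 / 1.1555 = 546.084 kg, so propellant = m₀ − m_f = 631 − 546.084 = 84.916 kg.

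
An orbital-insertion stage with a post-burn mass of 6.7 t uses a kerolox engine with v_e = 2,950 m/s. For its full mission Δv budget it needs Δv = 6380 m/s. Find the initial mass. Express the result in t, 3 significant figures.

initial mass ≈ 58.3 t

m₀/m_f = exp(Δv / v_e) = exp(6380 / 2950.0) = exp(2.1627) = 8.6947.
m₀ = m_f × 8.6947 = 6.7 × 8.6947 = 58.2545 t.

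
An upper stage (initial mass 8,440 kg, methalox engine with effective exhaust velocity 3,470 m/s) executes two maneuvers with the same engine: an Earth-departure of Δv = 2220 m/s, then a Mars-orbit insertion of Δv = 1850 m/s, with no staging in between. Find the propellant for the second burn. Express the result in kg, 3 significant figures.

After the first burn: m = 8440 × exp(−2220/3470.0) = 8440 × 0.52741 = 4,451.34 kg.
After the second burn: m = 4,451.34 × exp(−1850/3470.0) = 4,451.34 × 0.58676 = 2,611.87 kg.
Second-burn propellant = 4,451.34 − 2,611.87 = 1,839.47 kg.

propellant for the second burn ≈ 1840 kg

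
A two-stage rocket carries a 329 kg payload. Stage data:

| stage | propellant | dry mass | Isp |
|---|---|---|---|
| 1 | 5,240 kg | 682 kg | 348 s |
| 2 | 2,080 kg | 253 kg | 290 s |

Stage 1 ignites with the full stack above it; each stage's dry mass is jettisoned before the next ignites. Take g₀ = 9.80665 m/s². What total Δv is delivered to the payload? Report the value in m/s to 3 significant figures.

Ignition mass of stage 1 = 5,240+682 + 2,080+253 + 329 = 8,584 kg.
Stage 1: m₀ = 8,584 kg, m_f = 8,584 − 5,240 = 3,344 kg; Δv = 348×9.80665×ln(2.567) = 3412.7×0.9427 ≈ 3217 m/s.
Stage 2: m₀ = 2,662 kg, m_f = 2,662 − 2,080 = 582 kg; Δv = 290×9.80665×ln(4.574) = 2843.9×1.5204 ≈ 4324 m/s.
Total Δv = 3217 + 4324 = 7541 m/s.

Δv ≈ 7540 m/s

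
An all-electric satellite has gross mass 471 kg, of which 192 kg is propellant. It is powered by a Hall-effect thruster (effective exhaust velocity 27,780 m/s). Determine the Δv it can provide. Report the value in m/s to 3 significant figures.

Δv ≈ 14500 m/s

m_f = m₀ − m_prop = 471 − 192 = 279 kg.
Δv = v_e · ln(m₀/m_f) = 27780.0 × ln(1.688) = 27780.0 × 0.5236 ≈ 14546.9 m/s.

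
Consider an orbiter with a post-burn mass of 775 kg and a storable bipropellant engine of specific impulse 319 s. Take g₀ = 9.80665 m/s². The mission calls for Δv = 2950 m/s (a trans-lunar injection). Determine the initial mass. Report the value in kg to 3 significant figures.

initial mass ≈ 1990 kg

v_e = Isp · g₀ = 319 × 9.80665 = 3128.3 m/s.
m₀/m_f = exp(Δv / v_e) = exp(2950 / 3128.3) = exp(0.9430) = 2.5677.
m₀ = m_f × 2.5677 = 775 × 2.5677 = 1,989.97 kg.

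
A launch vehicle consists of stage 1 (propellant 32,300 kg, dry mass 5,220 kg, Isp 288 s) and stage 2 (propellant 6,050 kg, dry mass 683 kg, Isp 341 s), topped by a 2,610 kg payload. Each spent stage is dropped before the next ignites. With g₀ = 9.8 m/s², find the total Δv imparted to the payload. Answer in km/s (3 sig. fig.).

Δv ≈ 6.78 km/s

Ignition mass of stage 1 = 32,300+5,220 + 6,050+683 + 2,610 = 46,863 kg.
Stage 1: m₀ = 46,863 kg, m_f = 46,863 − 32,300 = 14,563 kg; Δv = 288×9.8×ln(3.218) = 2822.4×1.1687 ≈ 3299 m/s.
Stage 2: m₀ = 9,343 kg, m_f = 9,343 − 6,050 = 3,293 kg; Δv = 341×9.8×ln(2.837) = 3341.8×1.0428 ≈ 3485 m/s.
Total Δv = 3299 + 3485 = 6784 m/s.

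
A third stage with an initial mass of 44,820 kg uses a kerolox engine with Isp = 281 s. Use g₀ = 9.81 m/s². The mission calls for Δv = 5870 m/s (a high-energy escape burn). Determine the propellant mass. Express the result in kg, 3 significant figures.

propellant mass ≈ 39500 kg

v_e = Isp · g₀ = 281 × 9.81 = 2756.6 m/s.
m₀/m_f = exp(Δv / v_e) = exp(5870 / 2756.6) = exp(2.1294) = 8.4100.
m_f = 44,820 / 8.4100 = 5,329.37 kg, so propellant = m₀ − m_f = 44,820 − 5,329.37 = 39,490.63 kg.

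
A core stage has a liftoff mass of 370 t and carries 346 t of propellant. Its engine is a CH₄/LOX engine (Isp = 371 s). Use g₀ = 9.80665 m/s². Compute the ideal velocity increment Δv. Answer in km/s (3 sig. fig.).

Δv ≈ 9.95 km/s

v_e = Isp · g₀ = 371 × 9.80665 = 3638.3 m/s.
m_f = m₀ − m_prop = 370 − 346 = 24 t.
Using Δv = v_e ln(m₀/m_f): Δv = v_e · ln(m₀/m_f) = 3638.3 × ln(15.42) = 3638.3 × 2.7354 ≈ 9952.3 m/s.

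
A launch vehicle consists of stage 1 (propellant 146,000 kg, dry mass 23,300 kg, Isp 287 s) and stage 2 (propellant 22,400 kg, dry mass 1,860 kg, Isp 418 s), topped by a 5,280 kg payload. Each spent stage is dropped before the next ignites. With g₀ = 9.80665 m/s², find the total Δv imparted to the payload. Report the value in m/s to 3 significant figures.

Ignition mass of stage 1 = 146,000+23,300 + 22,400+1,860 + 5,280 = 198,840 kg.
Stage 1: m₀ = 198,840 kg, m_f = 198,840 − 146,000 = 52,840 kg; Δv = 287×9.80665×ln(3.763) = 2814.5×1.3252 ≈ 3730 m/s.
Stage 2: m₀ = 29,540 kg, m_f = 29,540 − 22,400 = 7,140 kg; Δv = 418×9.80665×ln(4.137) = 4099.2×1.4200 ≈ 5821 m/s.
Total Δv = 3730 + 5821 = 9551 m/s.

Δv ≈ 9550 m/s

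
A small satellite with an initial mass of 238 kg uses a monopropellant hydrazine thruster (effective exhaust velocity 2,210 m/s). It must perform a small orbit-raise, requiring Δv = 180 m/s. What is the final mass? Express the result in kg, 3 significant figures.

final mass ≈ 219 kg

By the Tsiolkovsky rocket equation, m₀/m_f = exp(Δv / v_e) = exp(180 / 2210.0) = exp(0.0814) = 1.0849.
m_f = m₀ / 1.0849 = 238 / 1.0849 = 219.375 kg.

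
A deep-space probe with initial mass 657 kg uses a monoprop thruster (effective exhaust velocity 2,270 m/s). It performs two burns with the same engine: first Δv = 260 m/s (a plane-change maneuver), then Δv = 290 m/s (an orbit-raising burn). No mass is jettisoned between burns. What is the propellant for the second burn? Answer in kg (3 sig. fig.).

After the first burn: m = 657 × exp(−260/2270.0) = 657 × 0.89178 = 585.899 kg.
After the second burn: m = 585.899 × exp(−290/2270.0) = 585.899 × 0.88007 = 515.632 kg.
Second-burn propellant = 585.899 − 515.632 = 70.267 kg.

propellant for the second burn ≈ 70.3 kg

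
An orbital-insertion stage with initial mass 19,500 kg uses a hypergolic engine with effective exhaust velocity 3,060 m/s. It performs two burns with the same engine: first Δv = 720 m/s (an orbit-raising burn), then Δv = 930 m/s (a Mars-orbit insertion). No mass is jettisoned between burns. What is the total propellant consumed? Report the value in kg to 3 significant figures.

After the first burn: m = 19500 × exp(−720/3060.0) = 19500 × 0.79034 = 15,411.6 kg.
After the second burn: m = 15,411.6 × exp(−930/3060.0) = 15,411.6 × 0.73792 = 11,372.5 kg.
Total propellant = m₀ − m_final = 19500 − 11,372.5 = 8,127.5 kg.

total propellant consumed ≈ 8130 kg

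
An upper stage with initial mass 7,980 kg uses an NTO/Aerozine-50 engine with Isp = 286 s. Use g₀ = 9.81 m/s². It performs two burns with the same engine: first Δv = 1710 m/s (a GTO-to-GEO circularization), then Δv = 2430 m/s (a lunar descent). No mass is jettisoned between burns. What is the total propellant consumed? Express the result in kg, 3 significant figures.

v_e = Isp · g₀ = 286 × 9.81 = 2805.7 m/s.
After the first burn: m = 7980 × exp(−1710/2805.7) = 7980 × 0.54363 = 4,338.17 kg.
After the second burn: m = 4,338.17 × exp(−2430/2805.7) = 4,338.17 × 0.42059 = 1,824.59 kg.
Total propellant = m₀ − m_final = 7980 − 1,824.59 = 6,155.41 kg.

total propellant consumed ≈ 6160 kg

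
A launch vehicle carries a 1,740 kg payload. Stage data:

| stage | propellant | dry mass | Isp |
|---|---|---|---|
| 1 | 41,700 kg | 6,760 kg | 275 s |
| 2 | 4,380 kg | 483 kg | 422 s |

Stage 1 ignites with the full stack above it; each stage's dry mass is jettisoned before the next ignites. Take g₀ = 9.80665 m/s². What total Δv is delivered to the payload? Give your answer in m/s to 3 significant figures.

Δv ≈ 8320 m/s

Ignition mass of stage 1 = 41,700+6,760 + 4,380+483 + 1,740 = 55,063 kg.
Stage 1: m₀ = 55,063 kg, m_f = 55,063 − 41,700 = 13,363 kg; Δv = 275×9.80665×ln(4.121) = 2696.8×1.4160 ≈ 3819 m/s.
Stage 2: m₀ = 6,603 kg, m_f = 6,603 − 4,380 = 2,223 kg; Δv = 422×9.80665×ln(2.97) = 4138.4×1.0887 ≈ 4505 m/s.
Total Δv = 3819 + 4505 = 8324 m/s.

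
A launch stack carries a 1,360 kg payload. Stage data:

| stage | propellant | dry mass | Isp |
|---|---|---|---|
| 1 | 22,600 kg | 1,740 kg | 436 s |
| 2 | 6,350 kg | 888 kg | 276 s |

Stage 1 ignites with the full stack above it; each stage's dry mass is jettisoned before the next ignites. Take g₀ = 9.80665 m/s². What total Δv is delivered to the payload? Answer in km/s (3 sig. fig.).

Ignition mass of stage 1 = 22,600+1,740 + 6,350+888 + 1,360 = 32,938 kg.
Stage 1: m₀ = 32,938 kg, m_f = 32,938 − 22,600 = 10,338 kg; Δv = 436×9.80665×ln(3.186) = 4275.7×1.1588 ≈ 4955 m/s.
Stage 2: m₀ = 8,598 kg, m_f = 8,598 − 6,350 = 2,248 kg; Δv = 276×9.80665×ln(3.825) = 2706.6×1.3415 ≈ 3631 m/s.
Total Δv = 4955 + 3631 = 8586 m/s.

Δv ≈ 8.59 km/s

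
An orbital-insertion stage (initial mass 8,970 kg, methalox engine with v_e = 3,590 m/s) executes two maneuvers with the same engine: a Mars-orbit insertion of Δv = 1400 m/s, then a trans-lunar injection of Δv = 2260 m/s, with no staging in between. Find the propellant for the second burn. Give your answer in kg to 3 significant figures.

After the first burn: m = 8970 × exp(−1400/3590.0) = 8970 × 0.67708 = 6,073.41 kg.
After the second burn: m = 6,073.41 × exp(−2260/3590.0) = 6,073.41 × 0.53284 = 3,236.16 kg.
Second-burn propellant = 6,073.41 − 3,236.16 = 2,837.25 kg.

propellant for the second burn ≈ 2840 kg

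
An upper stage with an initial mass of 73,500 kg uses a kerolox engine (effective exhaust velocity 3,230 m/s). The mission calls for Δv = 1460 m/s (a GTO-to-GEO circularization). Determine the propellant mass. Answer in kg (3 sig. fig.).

By the Tsiolkovsky rocket equation, m₀/m_f = exp(Δv / v_e) = exp(1460 / 3230.0) = exp(0.4520) = 1.5715.
m_f = 73,500 / 1.5715 = 46,770.6 kg, so propellant = m₀ − m_f = 73,500 − 46,770.6 = 26,729.4 kg.

propellant mass ≈ 26700 kg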